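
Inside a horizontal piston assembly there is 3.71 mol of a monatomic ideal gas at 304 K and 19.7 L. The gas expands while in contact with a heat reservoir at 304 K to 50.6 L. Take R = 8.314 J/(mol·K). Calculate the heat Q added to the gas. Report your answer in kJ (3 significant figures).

Isothermal ⇒ ΔU = 0, so Q = W = nRT ln(V₂/V₁).
Q = (3.71)(8.314)(304) ln(50.6/19.7) = 9377 × 0.9433 = 8846 J.

Q ≈ 8.85 kJ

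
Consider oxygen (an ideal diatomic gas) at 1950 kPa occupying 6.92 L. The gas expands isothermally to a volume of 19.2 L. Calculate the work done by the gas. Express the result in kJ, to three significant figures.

Isothermal: W = nRT ln(V₂/V₁) = P₁V₁ ln(V₂/V₁).
P₁V₁ = (1950 kPa)(6.92 L) = 13494 J.
W = 13494 × ln(19.2/6.92) = 13494 × 1.02
W_by_gas = 13771 J.

W ≈ 13.8 kJ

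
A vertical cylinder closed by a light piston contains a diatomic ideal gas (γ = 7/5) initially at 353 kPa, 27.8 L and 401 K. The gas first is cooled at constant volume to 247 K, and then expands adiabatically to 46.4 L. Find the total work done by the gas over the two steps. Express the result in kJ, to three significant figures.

W_total ≈ 2.80 kJ

Step 1 (isochoric): W = 0 (constant volume).
After step 1: P = 217.4 kPa (V unchanged).
Step 2 (adiabatic): W = (P₁V₁ − P₂V₂)/(γ−1) = (6045 − 4925)/0.4 = 2800 J.
W_total = 0 + 2800 = 2800 J.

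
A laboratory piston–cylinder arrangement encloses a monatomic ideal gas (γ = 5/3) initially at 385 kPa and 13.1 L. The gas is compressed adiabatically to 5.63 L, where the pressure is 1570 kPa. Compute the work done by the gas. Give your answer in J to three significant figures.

W ≈ -5690 J

Adiabatic: W = (P₁V₁ − P₂V₂)/(γ − 1) with γ = 5/3.
P₁V₁ = 5044 J, P₂V₂ = 8839 J.
W = (5044 − 8839) / 0.6667 = -5693 J.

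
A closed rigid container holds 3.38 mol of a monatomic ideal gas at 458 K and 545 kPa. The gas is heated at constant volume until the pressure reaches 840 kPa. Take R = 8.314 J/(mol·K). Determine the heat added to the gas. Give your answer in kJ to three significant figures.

Constant volume ⇒ W = 0, so Q = ΔU = nCᵥΔT with Cᵥ = 3R/2 = 12.47 J/(mol·K).
At constant V, T₂/T₁ = P₂/P₁ ⇒ ΔT = T₁(P₂/P₁ − 1) = 458·(840/545 − 1) = 247.9 K.
ΔU = (3.38)(12.47)(247.9) = 10450 J.

Q ≈ 10.4 kJ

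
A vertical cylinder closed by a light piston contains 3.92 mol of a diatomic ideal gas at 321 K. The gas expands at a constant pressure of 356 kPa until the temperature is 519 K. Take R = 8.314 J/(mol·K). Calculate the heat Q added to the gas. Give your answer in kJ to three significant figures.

Q ≈ 22.6 kJ

Isobaric: W = nRΔT = (3.92)(8.314)(198) = 6453 J.
ΔU = nCᵥΔT with Cᵥ = 5R/2: ΔU = (3.92)(20.79)(198) = 16132 J.
Q = ΔU + W = 16132 + 6453 = 22585 J.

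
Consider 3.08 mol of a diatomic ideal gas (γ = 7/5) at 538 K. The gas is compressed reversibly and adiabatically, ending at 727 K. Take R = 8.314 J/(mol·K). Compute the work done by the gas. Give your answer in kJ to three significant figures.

Adiabatic ⇒ Q = 0, so W_by = −ΔU = nCᵥ(T₁ − T₂).
Cᵥ = 5R/2 = 20.79 J/(mol·K).
W = (3.08)(20.79)(538 − 727) = -12099 J.

W ≈ -12.1 kJ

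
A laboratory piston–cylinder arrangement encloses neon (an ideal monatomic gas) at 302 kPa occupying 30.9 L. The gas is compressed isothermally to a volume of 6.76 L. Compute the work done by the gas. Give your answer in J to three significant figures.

Isothermal: W = nRT ln(V₂/V₁) = P₁V₁ ln(V₂/V₁).
P₁V₁ = (302 kPa)(30.9 L) = 9332 J.
W = 9332 × ln(6.76/30.9) = 9332 × -1.52
W_by_gas = -14182 J.

W ≈ -14200 J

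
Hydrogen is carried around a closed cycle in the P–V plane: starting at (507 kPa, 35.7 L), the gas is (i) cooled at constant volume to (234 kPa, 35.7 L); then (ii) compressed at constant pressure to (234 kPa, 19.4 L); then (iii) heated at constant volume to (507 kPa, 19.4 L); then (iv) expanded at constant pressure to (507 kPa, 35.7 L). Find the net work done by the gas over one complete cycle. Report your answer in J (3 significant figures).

W_net ≈ 4450 J

Constant-volume legs do no work.
W(ii) = (234)(19.4 − 35.7) = -3814 J; W(iv) = (507)(35.7 − 19.4) = 8264 J.
W_net = -3814 + 8264 = 4450 J (the clockwise enclosed area).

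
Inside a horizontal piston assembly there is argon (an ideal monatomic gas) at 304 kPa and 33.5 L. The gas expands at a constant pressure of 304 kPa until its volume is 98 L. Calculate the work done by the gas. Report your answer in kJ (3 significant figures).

Isobaric: W = P ΔV.
W = (304 kPa)(98 − 33.5 L) = (304)(64.5) = 19608 J.

W ≈ 19.6 kJ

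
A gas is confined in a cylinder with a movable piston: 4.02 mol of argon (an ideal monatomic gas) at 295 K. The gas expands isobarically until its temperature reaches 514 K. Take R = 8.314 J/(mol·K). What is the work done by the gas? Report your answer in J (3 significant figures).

W ≈ 7320 J

Isobaric: W = P ΔV = nR ΔT.
W = (4.02)(8.314)(514 − 295) = 7319 J.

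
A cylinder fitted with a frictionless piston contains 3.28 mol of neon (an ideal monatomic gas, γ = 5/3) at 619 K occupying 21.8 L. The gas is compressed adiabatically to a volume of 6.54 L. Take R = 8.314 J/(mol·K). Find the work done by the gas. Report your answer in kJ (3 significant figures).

Adiabatic: TV^(γ−1) = const with γ = 5/3.
T₂ = T₁ (V₁/V₂)^(γ−1) = 619 × (21.8/6.54)^0.667 = 619 × 2.231 = 1381 K.
W_by = nCᵥ(T₁ − T₂) = (3.28)(12.47)(619 − 1381) = -31180 J.

W ≈ -31.2 kJ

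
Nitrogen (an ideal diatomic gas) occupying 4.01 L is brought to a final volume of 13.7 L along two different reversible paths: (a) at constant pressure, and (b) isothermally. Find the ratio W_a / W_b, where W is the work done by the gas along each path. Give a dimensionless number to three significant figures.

W_a / W_b ≈ 1.97

Path (a) isobaric: W = P₁(V₂ − V₁) → W_a/(P₁V₁) = 2.416.
Path (b) isothermal: W = P₁V₁ ln(V₂/V₁) → W_b/(P₁V₁) = 1.229.
W_a / W_b = 2.416 / 1.229 = 1.967.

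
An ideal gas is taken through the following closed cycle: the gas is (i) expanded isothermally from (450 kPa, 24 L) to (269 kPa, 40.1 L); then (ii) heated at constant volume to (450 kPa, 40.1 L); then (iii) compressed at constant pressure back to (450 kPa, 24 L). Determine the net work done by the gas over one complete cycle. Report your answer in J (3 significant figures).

Leg (i): W = PᵢVᵢ ln(V_f/Vᵢ) = (10800) ln(40.1/24) = 5544 J.
Leg (ii): W = 0.
Leg (iii): W = PΔV = (450)(24 − 40.1) = -7245 J.
W_net = 5544 − 7245 = -1701 J.

W_net ≈ -1700 J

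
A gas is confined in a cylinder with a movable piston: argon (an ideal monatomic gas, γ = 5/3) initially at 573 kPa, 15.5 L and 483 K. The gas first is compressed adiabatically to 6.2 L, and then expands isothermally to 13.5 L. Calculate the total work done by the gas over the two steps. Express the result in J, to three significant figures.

Step 1 (adiabatic): W = (P₁V₁ − P₂V₂)/(γ−1) = (8882 − 16360)/0.667 = -11218 J.
After step 1: P = 2639 kPa, V = 6.2 L, T = 889.7 K.
Step 2 (isothermal): W = P₁V₁ ln(V₂/V₁) = (16360) ln(13.5/6.2) = 12730 J.
W_total = -11218 + 12730 = 1513 J.

W_total ≈ 1510 J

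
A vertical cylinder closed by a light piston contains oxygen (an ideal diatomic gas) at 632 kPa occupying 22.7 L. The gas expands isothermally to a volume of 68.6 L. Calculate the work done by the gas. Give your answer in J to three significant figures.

W ≈ 15900 J

Isothermal: W = nRT ln(V₂/V₁) = P₁V₁ ln(V₂/V₁).
P₁V₁ = (632 kPa)(22.7 L) = 14346 J.
W = 14346 × ln(68.6/22.7) = 14346 × 1.106
W_by_gas = 15866 J.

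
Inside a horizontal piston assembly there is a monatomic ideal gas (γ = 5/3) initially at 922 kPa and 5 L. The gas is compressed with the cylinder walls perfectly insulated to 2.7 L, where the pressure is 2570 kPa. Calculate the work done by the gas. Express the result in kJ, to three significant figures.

W ≈ -3.49 kJ

Adiabatic: W = (P₁V₁ − P₂V₂)/(γ − 1) with γ = 5/3.
P₁V₁ = 4610 J, P₂V₂ = 6939 J.
W = (4610 − 6939) / 0.6667 = -3494 J.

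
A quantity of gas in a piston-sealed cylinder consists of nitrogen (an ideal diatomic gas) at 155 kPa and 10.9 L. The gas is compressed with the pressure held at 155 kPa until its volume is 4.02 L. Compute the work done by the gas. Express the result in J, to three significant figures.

W ≈ -1070 J

Isobaric: W = P ΔV.
W = (155 kPa)(4.02 − 10.9 L) = (155)(-6.88) = -1066 J.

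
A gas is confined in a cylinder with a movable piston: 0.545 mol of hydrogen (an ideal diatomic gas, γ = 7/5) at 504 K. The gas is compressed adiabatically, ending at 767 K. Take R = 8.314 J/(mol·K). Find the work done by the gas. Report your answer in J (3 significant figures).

W ≈ -2980 J

Adiabatic ⇒ Q = 0, so W_by = −ΔU = nCᵥ(T₁ − T₂).
Cᵥ = 5R/2 = 20.79 J/(mol·K).
W = (0.545)(20.79)(504 − 767) = -2979 J.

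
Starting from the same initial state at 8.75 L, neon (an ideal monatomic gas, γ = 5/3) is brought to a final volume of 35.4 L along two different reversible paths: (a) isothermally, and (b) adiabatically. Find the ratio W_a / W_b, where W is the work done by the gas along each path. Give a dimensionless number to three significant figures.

W_a / W_b ≈ 1.54

Path (a) isothermal: W = P₁V₁ ln(V₂/V₁) → W_a/(P₁V₁) = 1.398.
Path (b) adiabatic: W = P₁V₁(1 − (V₁/V₂)^(γ−1))/(γ−1) → W_b/(P₁V₁) = 0.9092.
W_a / W_b = 1.398 / 0.9092 = 1.537.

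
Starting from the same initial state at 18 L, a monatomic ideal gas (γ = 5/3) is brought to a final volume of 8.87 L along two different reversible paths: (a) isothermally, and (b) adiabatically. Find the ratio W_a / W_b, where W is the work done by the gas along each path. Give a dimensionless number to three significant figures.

W_a / W_b ≈ 0.783

Path (a) isothermal: W = P₁V₁ ln(V₂/V₁) → W_a/(P₁V₁) = -0.7077.
Path (b) adiabatic: W = P₁V₁(1 − (V₁/V₂)^(γ−1))/(γ−1) → W_b/(P₁V₁) = -0.9043.
W_a / W_b = -0.7077 / -0.9043 = 0.7826.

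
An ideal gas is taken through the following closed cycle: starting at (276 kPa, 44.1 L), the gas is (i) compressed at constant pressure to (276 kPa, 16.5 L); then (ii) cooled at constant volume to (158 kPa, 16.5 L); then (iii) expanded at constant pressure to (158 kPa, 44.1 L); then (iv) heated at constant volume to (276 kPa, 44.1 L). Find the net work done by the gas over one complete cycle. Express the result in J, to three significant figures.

Constant-volume legs do no work.
W(i) = (276)(16.5 − 44.1) = -7618 J; W(iii) = (158)(44.1 − 16.5) = 4361 J.
W_net = -7618 + 4361 = -3257 J (the counter-clockwise enclosed area).

W_net ≈ -3260 J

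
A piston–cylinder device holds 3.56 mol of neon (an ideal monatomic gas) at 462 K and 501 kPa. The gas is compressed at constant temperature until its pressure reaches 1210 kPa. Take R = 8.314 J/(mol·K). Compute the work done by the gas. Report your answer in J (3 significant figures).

W ≈ -12100 J

Isothermal process: W = nRT ln(V₂/V₁) = nRT ln(P₁/P₂).
W = (3.56)(8.314)(462) × ln(501/1210)
  = 13674 × ln(0.414) = 13674 × -0.8818
W_by_gas = -12057 J.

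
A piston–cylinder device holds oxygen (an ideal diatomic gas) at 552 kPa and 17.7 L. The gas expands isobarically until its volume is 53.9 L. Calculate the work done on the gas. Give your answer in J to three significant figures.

W ≈ -20000 J

Isobaric: W = P ΔV.
W = (552 kPa)(53.9 − 17.7 L) = (552)(36.2) = 19982 J.
Work on gas = −W_by = -19982 J.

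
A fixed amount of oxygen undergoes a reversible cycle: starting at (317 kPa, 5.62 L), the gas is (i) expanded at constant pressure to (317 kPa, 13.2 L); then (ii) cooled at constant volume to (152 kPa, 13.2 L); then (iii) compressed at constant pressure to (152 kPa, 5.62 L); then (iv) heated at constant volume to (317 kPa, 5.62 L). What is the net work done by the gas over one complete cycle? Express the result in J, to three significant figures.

Constant-volume legs do no work.
W(i) = (317)(13.2 − 5.62) = 2403 J; W(iii) = (152)(5.62 − 13.2) = -1152 J.
W_net = 2403 − 1152 = 1251 J (the clockwise enclosed area).

W_net ≈ 1250 J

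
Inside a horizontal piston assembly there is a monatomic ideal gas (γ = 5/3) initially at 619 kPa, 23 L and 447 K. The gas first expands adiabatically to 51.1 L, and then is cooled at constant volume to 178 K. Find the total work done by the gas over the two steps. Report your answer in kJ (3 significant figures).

W_total ≈ 8.81 kJ

Step 1 (adiabatic): W = (P₁V₁ − P₂V₂)/(γ−1) = (14237 − 8362)/0.667 = 8813 J.
Step 2 (isochoric): W = 0 (constant volume).
W_total = 8813 + 0 = 8813 J.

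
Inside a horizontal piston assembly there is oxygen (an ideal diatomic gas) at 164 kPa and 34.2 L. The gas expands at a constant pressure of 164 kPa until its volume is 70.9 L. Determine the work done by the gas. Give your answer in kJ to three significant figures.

Isobaric: W = P ΔV.
W = (164 kPa)(70.9 − 34.2 L) = (164)(36.7) = 6019 J.

W ≈ 6.02 kJ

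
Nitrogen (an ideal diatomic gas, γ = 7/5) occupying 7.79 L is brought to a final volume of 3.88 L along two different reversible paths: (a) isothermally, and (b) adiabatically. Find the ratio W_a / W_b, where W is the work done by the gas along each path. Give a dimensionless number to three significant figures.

Path (a) isothermal: W = P₁V₁ ln(V₂/V₁) → W_a/(P₁V₁) = -0.697.
Path (b) adiabatic: W = P₁V₁(1 − (V₁/V₂)^(γ−1))/(γ−1) → W_b/(P₁V₁) = -0.8039.
W_a / W_b = -0.697 / -0.8039 = 0.8671.

W_a / W_b ≈ 0.867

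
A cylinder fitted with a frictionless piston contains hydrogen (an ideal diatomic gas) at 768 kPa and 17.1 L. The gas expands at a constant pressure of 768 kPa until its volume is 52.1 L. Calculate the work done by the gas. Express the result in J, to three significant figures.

W ≈ 26900 J

Isobaric: W = P ΔV.
W = (768 kPa)(52.1 − 17.1 L) = (768)(35) = 26880 J.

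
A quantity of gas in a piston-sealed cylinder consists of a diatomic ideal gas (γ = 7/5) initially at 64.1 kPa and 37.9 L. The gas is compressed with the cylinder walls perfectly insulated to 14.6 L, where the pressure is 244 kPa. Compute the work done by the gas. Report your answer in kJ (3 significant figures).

W ≈ -2.83 kJ

Adiabatic: W = (P₁V₁ − P₂V₂)/(γ − 1) with γ = 7/5.
P₁V₁ = 2429 J, P₂V₂ = 3562 J.
W = (2429 − 3562) / 0.4 = -2833 J.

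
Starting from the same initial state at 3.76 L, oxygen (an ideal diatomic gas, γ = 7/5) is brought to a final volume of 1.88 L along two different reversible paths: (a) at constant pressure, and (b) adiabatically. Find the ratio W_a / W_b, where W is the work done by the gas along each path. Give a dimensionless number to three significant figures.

W_a / W_b ≈ 0.626

Path (a) isobaric: W = P₁(V₂ − V₁) → W_a/(P₁V₁) = -0.5.
Path (b) adiabatic: W = P₁V₁(1 − (V₁/V₂)^(γ−1))/(γ−1) → W_b/(P₁V₁) = -0.7988.
W_a / W_b = -0.5 / -0.7988 = 0.626.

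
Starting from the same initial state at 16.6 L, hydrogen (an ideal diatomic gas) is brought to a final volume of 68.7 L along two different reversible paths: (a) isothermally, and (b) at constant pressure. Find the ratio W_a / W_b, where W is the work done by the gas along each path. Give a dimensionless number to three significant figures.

W_a / W_b ≈ 0.453

Path (a) isothermal: W = P₁V₁ ln(V₂/V₁) → W_a/(P₁V₁) = 1.42.
Path (b) isobaric: W = P₁(V₂ − V₁) → W_b/(P₁V₁) = 3.139.
W_a / W_b = 1.42 / 3.139 = 0.4525.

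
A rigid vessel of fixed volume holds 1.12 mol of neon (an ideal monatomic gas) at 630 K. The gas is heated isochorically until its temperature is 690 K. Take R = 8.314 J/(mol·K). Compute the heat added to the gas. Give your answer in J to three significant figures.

Constant volume ⇒ W = 0, so Q = ΔU = nCᵥΔT with Cᵥ = 3R/2 = 12.47 J/(mol·K).
ΔU = (1.12)(12.47)(690 − 630) = 838.1 J.

Q ≈ 838 J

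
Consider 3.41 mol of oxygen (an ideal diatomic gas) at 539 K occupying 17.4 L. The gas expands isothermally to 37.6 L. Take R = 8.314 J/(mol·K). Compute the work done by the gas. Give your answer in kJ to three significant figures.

W ≈ 11.8 kJ

Isothermal: W = nRT ln(V₂/V₁).
W = (3.41)(8.314)(539) × ln(37.6/17.4)
  = 15281 × 0.7705
W_by_gas = 11775 J.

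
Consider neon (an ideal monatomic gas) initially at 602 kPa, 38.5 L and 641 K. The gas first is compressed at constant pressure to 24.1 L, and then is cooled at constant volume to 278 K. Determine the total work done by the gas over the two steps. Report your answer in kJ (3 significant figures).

Step 1 (isobaric): W = PΔV = (602 kPa)(24.1 − 38.5 L) = -8669 J.
Step 2 (isochoric): W = 0 (constant volume).
W_total = -8669 + 0 = -8669 J.

W_total ≈ -8.67 kJ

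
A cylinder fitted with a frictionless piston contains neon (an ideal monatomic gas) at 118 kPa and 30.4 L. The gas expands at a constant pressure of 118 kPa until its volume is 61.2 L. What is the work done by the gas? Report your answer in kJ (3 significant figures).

Isobaric: W = P ΔV.
W = (118 kPa)(61.2 − 30.4 L) = (118)(30.8) = 3634 J.

W ≈ 3.63 kJ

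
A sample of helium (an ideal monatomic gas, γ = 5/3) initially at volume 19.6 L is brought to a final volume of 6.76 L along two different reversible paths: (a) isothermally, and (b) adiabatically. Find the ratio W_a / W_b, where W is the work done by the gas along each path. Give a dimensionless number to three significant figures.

Path (a) isothermal: W = P₁V₁ ln(V₂/V₁) → W_a/(P₁V₁) = -1.065.
Path (b) adiabatic: W = P₁V₁(1 − (V₁/V₂)^(γ−1))/(γ−1) → W_b/(P₁V₁) = -1.55.
W_a / W_b = -1.065 / -1.55 = 0.6868.

W_a / W_b ≈ 0.687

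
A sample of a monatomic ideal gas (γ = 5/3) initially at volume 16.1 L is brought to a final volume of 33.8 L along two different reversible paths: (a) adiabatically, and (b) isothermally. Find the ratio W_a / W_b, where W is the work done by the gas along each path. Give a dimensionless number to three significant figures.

Path (a) adiabatic: W = P₁V₁(1 − (V₁/V₂)^(γ−1))/(γ−1) → W_a/(P₁V₁) = 0.5851.
Path (b) isothermal: W = P₁V₁ ln(V₂/V₁) → W_b/(P₁V₁) = 0.7416.
W_a / W_b = 0.5851 / 0.7416 = 0.789.

W_a / W_b ≈ 0.789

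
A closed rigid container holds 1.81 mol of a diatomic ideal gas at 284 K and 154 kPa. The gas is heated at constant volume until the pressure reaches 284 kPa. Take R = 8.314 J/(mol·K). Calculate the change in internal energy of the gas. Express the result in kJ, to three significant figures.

ΔU ≈ 9.02 kJ

Constant volume ⇒ W = 0, so Q = ΔU = nCᵥΔT with Cᵥ = 5R/2 = 20.79 J/(mol·K).
At constant V, T₂/T₁ = P₂/P₁ ⇒ ΔT = T₁(P₂/P₁ − 1) = 284·(284/154 − 1) = 239.7 K.
ΔU = (1.81)(20.79)(239.7) = 9019 J.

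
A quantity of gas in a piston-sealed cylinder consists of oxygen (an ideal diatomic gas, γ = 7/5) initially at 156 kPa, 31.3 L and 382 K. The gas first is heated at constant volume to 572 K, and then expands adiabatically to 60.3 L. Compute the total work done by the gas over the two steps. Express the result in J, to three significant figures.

Step 1 (isochoric): W = 0 (constant volume).
After step 1: P = 233.6 kPa (V unchanged).
Step 2 (adiabatic): W = (P₁V₁ − P₂V₂)/(γ−1) = (7311 − 5625)/0.4 = 4217 J.
W_total = 0 + 4217 = 4217 J.

W_total ≈ 4220 J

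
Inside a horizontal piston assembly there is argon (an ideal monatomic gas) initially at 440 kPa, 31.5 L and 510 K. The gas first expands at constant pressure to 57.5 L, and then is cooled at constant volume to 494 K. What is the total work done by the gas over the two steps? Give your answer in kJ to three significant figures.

Step 1 (isobaric): W = PΔV = (440 kPa)(57.5 − 31.5 L) = 11440 J.
Step 2 (isochoric): W = 0 (constant volume).
W_total = 11440 + 0 = 11440 J.

W_total ≈ 11.4 kJ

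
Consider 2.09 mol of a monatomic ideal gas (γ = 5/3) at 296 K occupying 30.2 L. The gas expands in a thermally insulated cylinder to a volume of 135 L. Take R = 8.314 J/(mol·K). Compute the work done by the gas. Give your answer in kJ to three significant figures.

Adiabatic: TV^(γ−1) = const with γ = 5/3.
T₂ = T₁ (V₁/V₂)^(γ−1) = 296 × (30.2/135)^0.667 = 296 × 0.3685 = 109.1 K.
W_by = nCᵥ(T₁ − T₂) = (2.09)(12.47)(296 − 109.1) = 4872 J.

W ≈ 4.87 kJ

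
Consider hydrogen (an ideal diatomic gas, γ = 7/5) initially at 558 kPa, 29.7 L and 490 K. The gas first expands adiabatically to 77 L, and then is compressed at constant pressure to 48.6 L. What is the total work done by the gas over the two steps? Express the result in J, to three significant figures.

W_total ≈ 8950 J

Step 1 (adiabatic): W = (P₁V₁ − P₂V₂)/(γ−1) = (16573 − 11321)/0.4 = 13128 J.
After step 1: P = 147 kPa, V = 77 L, T = 334.7 K.
Step 2 (isobaric): W = PΔV = (147 kPa)(48.6 − 77 L) = -4176 J.
W_total = 13128 − 4176 = 8953 J.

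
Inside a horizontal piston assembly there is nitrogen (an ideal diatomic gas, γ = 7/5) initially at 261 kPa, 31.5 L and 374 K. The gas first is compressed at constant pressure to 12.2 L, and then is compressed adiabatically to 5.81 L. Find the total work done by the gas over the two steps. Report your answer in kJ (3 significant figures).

W_total ≈ -7.79 kJ

Step 1 (isobaric): W = PΔV = (261 kPa)(12.2 − 31.5 L) = -5037 J.
After step 1: P = 261 kPa, V = 12.2 L, T = 144.9 K.
Step 2 (adiabatic): W = (P₁V₁ − P₂V₂)/(γ−1) = (3184 − 4284)/0.4 = -2750 J.
W_total = -5037 − 2750 = -7787 J.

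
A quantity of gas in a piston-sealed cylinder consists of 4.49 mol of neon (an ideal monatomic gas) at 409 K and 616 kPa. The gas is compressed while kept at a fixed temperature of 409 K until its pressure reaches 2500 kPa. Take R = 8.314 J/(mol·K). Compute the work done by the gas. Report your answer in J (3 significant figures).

Isothermal process: W = nRT ln(V₂/V₁) = nRT ln(P₁/P₂).
W = (4.49)(8.314)(409) × ln(616/2500)
  = 15268 × ln(0.2464) = 15268 × -1.401
W_by_gas = -21387 J.

W ≈ -21400 J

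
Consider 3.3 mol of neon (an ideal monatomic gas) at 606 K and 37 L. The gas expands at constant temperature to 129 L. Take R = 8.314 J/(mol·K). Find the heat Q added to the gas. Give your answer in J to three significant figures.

Q ≈ 20800 J

Isothermal ⇒ ΔU = 0, so Q = W = nRT ln(V₂/V₁).
Q = (3.3)(8.314)(606) ln(129/37) = 16626 × 1.249 = 20765 J.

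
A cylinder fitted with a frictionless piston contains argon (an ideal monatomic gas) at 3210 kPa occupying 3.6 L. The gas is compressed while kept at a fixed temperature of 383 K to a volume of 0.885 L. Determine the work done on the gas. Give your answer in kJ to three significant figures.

W ≈ 16.2 kJ

Isothermal: W = nRT ln(V₂/V₁) = P₁V₁ ln(V₂/V₁).
P₁V₁ = (3210 kPa)(3.6 L) = 11556 J.
W = 11556 × ln(0.885/3.6) = 11556 × -1.403
W_by_gas = -16214 J; work on gas = −W_by = 16214 J.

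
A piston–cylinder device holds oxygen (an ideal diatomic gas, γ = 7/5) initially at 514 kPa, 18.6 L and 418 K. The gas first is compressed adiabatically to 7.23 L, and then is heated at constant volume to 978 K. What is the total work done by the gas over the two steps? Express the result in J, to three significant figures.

Step 1 (adiabatic): W = (P₁V₁ − P₂V₂)/(γ−1) = (9560 − 13952)/0.4 = -10978 J.
Step 2 (isochoric): W = 0 (constant volume).
W_total = -10978 + 0 = -10978 J.

W_total ≈ -11000 J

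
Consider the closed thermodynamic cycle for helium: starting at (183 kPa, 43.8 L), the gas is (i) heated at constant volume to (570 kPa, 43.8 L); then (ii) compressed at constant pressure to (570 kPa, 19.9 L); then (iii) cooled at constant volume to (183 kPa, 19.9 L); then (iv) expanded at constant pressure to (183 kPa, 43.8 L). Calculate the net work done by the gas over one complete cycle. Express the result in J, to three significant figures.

Constant-volume legs do no work.
W(ii) = (570)(19.9 − 43.8) = -13623 J; W(iv) = (183)(43.8 − 19.9) = 4374 J.
W_net = -13623 + 4374 = -9249 J (the counter-clockwise enclosed area).

W_net ≈ -9250 J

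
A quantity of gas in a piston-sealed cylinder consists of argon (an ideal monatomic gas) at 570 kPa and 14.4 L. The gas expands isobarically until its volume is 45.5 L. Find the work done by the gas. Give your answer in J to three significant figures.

Isobaric: W = P ΔV.
W = (570 kPa)(45.5 − 14.4 L) = (570)(31.1) = 17727 J.

W ≈ 17700 J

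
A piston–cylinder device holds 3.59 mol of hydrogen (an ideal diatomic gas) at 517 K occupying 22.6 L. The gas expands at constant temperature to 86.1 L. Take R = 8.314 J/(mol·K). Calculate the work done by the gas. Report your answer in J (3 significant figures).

Isothermal: W = nRT ln(V₂/V₁).
W = (3.59)(8.314)(517) × ln(86.1/22.6)
  = 15431 × 1.338
W_by_gas = 20640 J.

W ≈ 20600 J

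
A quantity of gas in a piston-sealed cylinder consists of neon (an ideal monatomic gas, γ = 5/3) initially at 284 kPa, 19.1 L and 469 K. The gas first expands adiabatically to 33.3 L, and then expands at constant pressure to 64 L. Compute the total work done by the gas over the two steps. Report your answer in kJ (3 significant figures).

Step 1 (adiabatic): W = (P₁V₁ − P₂V₂)/(γ−1) = (5424 − 3745)/0.667 = 2520 J.
After step 1: P = 112.5 kPa, V = 33.3 L, T = 323.8 K.
Step 2 (isobaric): W = PΔV = (112.5 kPa)(64 − 33.3 L) = 3452 J.
W_total = 2520 + 3452 = 5972 J.

W_total ≈ 5.97 kJ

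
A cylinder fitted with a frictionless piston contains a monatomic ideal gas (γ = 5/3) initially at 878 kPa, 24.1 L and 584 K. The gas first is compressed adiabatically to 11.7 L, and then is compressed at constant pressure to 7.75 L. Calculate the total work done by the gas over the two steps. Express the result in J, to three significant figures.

Step 1 (adiabatic): W = (P₁V₁ − P₂V₂)/(γ−1) = (21160 − 34256)/0.667 = -19644 J.
After step 1: P = 2928 kPa, V = 11.7 L, T = 945.4 K.
Step 2 (isobaric): W = PΔV = (2928 kPa)(7.75 − 11.7 L) = -11565 J.
W_total = -19644 − 11565 = -31209 J.

W_total ≈ -31200 J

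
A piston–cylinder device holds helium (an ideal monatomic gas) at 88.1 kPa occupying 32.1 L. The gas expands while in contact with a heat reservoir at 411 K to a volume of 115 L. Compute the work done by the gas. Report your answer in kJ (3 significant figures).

Isothermal: W = nRT ln(V₂/V₁) = P₁V₁ ln(V₂/V₁).
P₁V₁ = (88.1 kPa)(32.1 L) = 2828 J.
W = 2828 × ln(115/32.1) = 2828 × 1.276
W_by_gas = 3609 J.

W ≈ 3.61 kJ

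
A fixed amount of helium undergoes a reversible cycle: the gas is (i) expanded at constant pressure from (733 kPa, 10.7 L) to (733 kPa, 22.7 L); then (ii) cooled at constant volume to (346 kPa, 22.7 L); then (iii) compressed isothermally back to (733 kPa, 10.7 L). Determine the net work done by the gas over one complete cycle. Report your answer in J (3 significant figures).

W_net ≈ 2890 J

Leg (i): W = PΔV = (733)(22.7 − 10.7) = 8796 J.
Leg (ii): W = 0.
Leg (iii): W = PᵢVᵢ ln(V_f/Vᵢ) = (7854) ln(10.7/22.7) = -5907 J.
W_net = 8796 − 5907 = 2889 J.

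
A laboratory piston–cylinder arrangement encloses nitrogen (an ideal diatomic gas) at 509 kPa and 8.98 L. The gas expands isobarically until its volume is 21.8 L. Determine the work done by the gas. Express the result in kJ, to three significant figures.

Isobaric: W = P ΔV.
W = (509 kPa)(21.8 − 8.98 L) = (509)(12.82) = 6525 J.

W ≈ 6.53 kJ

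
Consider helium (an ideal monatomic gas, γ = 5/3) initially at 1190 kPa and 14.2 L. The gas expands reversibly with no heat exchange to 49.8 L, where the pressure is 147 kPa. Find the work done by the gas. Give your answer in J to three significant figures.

W ≈ 14400 J

Adiabatic: W = (P₁V₁ − P₂V₂)/(γ − 1) with γ = 5/3.
P₁V₁ = 16898 J, P₂V₂ = 7321 J.
W = (16898 − 7321) / 0.6667 = 14366 J.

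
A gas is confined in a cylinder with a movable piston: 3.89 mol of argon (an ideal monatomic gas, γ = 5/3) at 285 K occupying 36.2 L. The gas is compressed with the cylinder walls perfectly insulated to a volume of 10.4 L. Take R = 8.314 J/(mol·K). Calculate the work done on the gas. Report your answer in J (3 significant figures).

W ≈ 17900 J

Adiabatic: TV^(γ−1) = const with γ = 5/3.
T₂ = T₁ (V₁/V₂)^(γ−1) = 285 × (36.2/10.4)^0.667 = 285 × 2.297 = 654.6 K.
W_by = nCᵥ(T₁ − T₂) = (3.89)(12.47)(285 − 654.6) = -17929 J.
Work on gas = −W_by = 17929 J.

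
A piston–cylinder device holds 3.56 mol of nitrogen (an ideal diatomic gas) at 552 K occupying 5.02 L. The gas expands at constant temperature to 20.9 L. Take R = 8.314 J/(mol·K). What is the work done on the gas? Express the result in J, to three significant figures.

W ≈ -23300 J

Isothermal: W = nRT ln(V₂/V₁).
W = (3.56)(8.314)(552) × ln(20.9/5.02)
  = 16338 × 1.426
W_by_gas = 23303 J; work on gas = −W_by = -23303 J.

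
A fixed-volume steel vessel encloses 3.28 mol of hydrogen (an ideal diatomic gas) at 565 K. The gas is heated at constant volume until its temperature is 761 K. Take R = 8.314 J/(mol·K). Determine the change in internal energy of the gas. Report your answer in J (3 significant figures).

Constant volume ⇒ W = 0, so Q = ΔU = nCᵥΔT with Cᵥ = 5R/2 = 20.79 J/(mol·K).
ΔU = (3.28)(20.79)(761 − 565) = 13362 J.

ΔU ≈ 13400 J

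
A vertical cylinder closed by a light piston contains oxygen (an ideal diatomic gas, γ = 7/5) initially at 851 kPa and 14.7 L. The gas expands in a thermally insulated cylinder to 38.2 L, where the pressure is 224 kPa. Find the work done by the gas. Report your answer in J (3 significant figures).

Adiabatic: W = (P₁V₁ − P₂V₂)/(γ − 1) with γ = 7/5.
P₁V₁ = 12510 J, P₂V₂ = 8557 J.
W = (12510 − 8557) / 0.4 = 9882 J.

W ≈ 9880 J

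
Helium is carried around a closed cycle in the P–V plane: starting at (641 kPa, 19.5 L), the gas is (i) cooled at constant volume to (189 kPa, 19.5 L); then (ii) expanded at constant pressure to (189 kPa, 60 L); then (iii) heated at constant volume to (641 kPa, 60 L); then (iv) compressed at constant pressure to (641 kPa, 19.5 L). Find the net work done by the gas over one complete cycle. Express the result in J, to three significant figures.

Constant-volume legs do no work.
W(ii) = (189)(60 − 19.5) = 7654 J; W(iv) = (641)(19.5 − 60) = -25960 J.
W_net = 7654 − 25960 = -18306 J (the counter-clockwise enclosed area).

W_net ≈ -18300 J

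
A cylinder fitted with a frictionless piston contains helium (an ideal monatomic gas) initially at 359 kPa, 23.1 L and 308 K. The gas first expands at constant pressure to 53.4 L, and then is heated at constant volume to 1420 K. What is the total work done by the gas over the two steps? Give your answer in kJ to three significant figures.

Step 1 (isobaric): W = PΔV = (359 kPa)(53.4 − 23.1 L) = 10878 J.
Step 2 (isochoric): W = 0 (constant volume).
W_total = 10878 + 0 = 10878 J.

W_total ≈ 10.9 kJ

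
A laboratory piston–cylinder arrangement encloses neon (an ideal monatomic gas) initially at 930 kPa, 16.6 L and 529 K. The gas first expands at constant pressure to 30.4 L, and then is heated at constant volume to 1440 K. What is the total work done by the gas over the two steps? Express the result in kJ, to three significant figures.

W_total ≈ 12.8 kJ

Step 1 (isobaric): W = PΔV = (930 kPa)(30.4 − 16.6 L) = 12834 J.
Step 2 (isochoric): W = 0 (constant volume).
W_total = 12834 + 0 = 12834 J.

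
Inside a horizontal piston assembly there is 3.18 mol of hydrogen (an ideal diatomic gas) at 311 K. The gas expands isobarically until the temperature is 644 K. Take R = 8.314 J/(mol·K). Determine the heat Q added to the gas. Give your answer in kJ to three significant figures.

Isobaric: W = nRΔT = (3.18)(8.314)(333) = 8804 J.
ΔU = nCᵥΔT with Cᵥ = 5R/2: ΔU = (3.18)(20.79)(333) = 22010 J.
Q = ΔU + W = 22010 + 8804 = 30814 J.

Q ≈ 30.8 kJ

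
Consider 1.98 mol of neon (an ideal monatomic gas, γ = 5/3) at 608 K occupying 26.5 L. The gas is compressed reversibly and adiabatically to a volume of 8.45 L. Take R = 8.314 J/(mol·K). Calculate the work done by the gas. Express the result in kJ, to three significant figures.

Adiabatic: TV^(γ−1) = const with γ = 5/3.
T₂ = T₁ (V₁/V₂)^(γ−1) = 608 × (26.5/8.45)^0.667 = 608 × 2.143 = 1303 K.
W_by = nCᵥ(T₁ − T₂) = (1.98)(12.47)(608 − 1303) = -17153 J.

W ≈ -17.2 kJ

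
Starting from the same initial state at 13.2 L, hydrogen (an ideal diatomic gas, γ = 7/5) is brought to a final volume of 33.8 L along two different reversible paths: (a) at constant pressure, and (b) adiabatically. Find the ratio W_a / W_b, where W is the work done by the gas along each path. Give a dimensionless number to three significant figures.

Path (a) isobaric: W = P₁(V₂ − V₁) → W_a/(P₁V₁) = 1.561.
Path (b) adiabatic: W = P₁V₁(1 − (V₁/V₂)^(γ−1))/(γ−1) → W_b/(P₁V₁) = 0.7837.
W_a / W_b = 1.561 / 0.7837 = 1.991.

W_a / W_b ≈ 1.99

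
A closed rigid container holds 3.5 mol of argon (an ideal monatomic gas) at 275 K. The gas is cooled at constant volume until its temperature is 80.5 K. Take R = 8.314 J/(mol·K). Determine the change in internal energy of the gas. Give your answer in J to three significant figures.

ΔU ≈ -8490 J

Constant volume ⇒ W = 0, so Q = ΔU = nCᵥΔT with Cᵥ = 3R/2 = 12.47 J/(mol·K).
ΔU = (3.5)(12.47)(80.5 − 275) = -8490 J.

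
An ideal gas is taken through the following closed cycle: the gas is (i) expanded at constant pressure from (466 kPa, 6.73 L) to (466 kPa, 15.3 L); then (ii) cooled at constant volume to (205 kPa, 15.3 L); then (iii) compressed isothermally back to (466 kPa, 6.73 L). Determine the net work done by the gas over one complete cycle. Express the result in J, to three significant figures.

Leg (i): W = PΔV = (466)(15.3 − 6.73) = 3994 J.
Leg (ii): W = 0.
Leg (iii): W = PᵢVᵢ ln(V_f/Vᵢ) = (3136) ln(6.73/15.3) = -2576 J.
W_net = 3994 − 2576 = 1418 J.

W_net ≈ 1420 J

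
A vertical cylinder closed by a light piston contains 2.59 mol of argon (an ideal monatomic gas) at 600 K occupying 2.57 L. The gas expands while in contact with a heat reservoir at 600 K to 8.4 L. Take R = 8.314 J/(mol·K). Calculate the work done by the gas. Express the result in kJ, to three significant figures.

Isothermal: W = nRT ln(V₂/V₁).
W = (2.59)(8.314)(600) × ln(8.4/2.57)
  = 12920 × 1.184
W_by_gas = 15301 J.

W ≈ 15.3 kJ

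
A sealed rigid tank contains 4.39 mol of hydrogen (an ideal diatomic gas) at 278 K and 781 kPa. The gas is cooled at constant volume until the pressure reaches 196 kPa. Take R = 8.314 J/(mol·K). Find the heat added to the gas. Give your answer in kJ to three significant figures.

Constant volume ⇒ W = 0, so Q = ΔU = nCᵥΔT with Cᵥ = 5R/2 = 20.79 J/(mol·K).
At constant V, T₂/T₁ = P₂/P₁ ⇒ ΔT = T₁(P₂/P₁ − 1) = 278·(196/781 − 1) = -208.2 K.
ΔU = (4.39)(20.79)(-208.2) = -19000 J.

Q ≈ -19.0 kJ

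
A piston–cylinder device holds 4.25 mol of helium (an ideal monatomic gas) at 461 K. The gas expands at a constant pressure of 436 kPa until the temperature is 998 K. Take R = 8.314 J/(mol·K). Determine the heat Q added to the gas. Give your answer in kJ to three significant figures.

Q ≈ 47.4 kJ

Isobaric: W = nRΔT = (4.25)(8.314)(537) = 18975 J.
ΔU = nCᵥΔT with Cᵥ = 3R/2: ΔU = (4.25)(12.47)(537) = 28462 J.
Q = ΔU + W = 28462 + 18975 = 47437 J.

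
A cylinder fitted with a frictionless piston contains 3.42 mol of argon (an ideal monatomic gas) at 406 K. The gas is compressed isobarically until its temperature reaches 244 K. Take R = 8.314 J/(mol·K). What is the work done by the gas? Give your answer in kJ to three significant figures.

Isobaric: W = P ΔV = nR ΔT.
W = (3.42)(8.314)(244 − 406) = -4606 J.

W ≈ -4.61 kJ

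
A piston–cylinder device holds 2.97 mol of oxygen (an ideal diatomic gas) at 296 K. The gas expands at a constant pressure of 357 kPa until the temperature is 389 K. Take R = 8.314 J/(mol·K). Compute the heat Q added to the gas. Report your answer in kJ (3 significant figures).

Isobaric: W = nRΔT = (2.97)(8.314)(93) = 2296 J.
ΔU = nCᵥΔT with Cᵥ = 5R/2: ΔU = (2.97)(20.79)(93) = 5741 J.
Q = ΔU + W = 5741 + 2296 = 8037 J.

Q ≈ 8.04 kJ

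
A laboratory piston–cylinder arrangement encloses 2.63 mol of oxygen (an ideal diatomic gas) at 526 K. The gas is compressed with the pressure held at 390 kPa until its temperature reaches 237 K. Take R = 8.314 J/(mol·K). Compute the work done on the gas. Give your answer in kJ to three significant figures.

Isobaric: W = P ΔV = nR ΔT.
W = (2.63)(8.314)(237 − 526) = -6319 J.
Work on gas = −W_by = 6319 J.

W ≈ 6.32 kJ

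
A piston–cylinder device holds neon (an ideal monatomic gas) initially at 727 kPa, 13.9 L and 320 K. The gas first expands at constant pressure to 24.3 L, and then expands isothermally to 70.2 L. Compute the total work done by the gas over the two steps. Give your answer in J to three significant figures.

W_total ≈ 26300 J

Step 1 (isobaric): W = PΔV = (727 kPa)(24.3 − 13.9 L) = 7561 J.
After step 1: P = 727 kPa, V = 24.3 L, T = 559.4 K.
Step 2 (isothermal): W = P₁V₁ ln(V₂/V₁) = (17666) ln(70.2/24.3) = 18741 J.
W_total = 7561 + 18741 = 26302 J.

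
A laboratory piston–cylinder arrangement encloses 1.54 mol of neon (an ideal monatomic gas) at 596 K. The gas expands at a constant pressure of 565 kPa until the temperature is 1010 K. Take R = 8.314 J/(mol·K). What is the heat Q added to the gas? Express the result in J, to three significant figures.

Isobaric: W = nRΔT = (1.54)(8.314)(414) = 5301 J.
ΔU = nCᵥΔT with Cᵥ = 3R/2: ΔU = (1.54)(12.47)(414) = 7951 J.
Q = ΔU + W = 7951 + 5301 = 13252 J.

Q ≈ 13300 J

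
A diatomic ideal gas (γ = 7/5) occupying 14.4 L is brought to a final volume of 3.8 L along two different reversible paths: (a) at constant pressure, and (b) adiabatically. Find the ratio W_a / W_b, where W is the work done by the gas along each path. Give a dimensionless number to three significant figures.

W_a / W_b ≈ 0.418

Path (a) isobaric: W = P₁(V₂ − V₁) → W_a/(P₁V₁) = -0.7361.
Path (b) adiabatic: W = P₁V₁(1 − (V₁/V₂)^(γ−1))/(γ−1) → W_b/(P₁V₁) = -1.76.
W_a / W_b = -0.7361 / -1.76 = 0.4183.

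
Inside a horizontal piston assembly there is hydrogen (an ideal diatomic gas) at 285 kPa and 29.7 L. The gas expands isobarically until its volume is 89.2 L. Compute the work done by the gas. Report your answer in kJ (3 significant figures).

W ≈ 17.0 kJ

Isobaric: W = P ΔV.
W = (285 kPa)(89.2 − 29.7 L) = (285)(59.5) = 16958 J.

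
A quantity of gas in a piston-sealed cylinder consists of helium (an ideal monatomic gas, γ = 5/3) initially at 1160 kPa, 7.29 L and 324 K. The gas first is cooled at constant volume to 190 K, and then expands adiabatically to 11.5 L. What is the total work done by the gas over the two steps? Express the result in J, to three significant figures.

Step 1 (isochoric): W = 0 (constant volume).
After step 1: P = 680.2 kPa (V unchanged).
Step 2 (adiabatic): W = (P₁V₁ − P₂V₂)/(γ−1) = (4959 − 3659)/0.667 = 1949 J.
W_total = 0 + 1949 = 1949 J.

W_total ≈ 1950 J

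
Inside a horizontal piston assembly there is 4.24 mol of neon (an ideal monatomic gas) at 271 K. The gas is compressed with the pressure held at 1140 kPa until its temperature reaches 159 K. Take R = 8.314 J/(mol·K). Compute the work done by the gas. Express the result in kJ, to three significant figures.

W ≈ -3.95 kJ

Isobaric: W = P ΔV = nR ΔT.
W = (4.24)(8.314)(159 − 271) = -3948 J.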